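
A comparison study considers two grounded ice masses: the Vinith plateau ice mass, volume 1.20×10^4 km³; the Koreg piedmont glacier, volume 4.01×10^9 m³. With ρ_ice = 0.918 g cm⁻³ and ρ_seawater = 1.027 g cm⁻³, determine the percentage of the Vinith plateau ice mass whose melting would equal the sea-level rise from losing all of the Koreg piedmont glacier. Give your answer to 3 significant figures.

Equal sea-level rise means equal mass of meltwater, i.e. equal mass of ice lost.
Ice mass of Koreg: 3.681×10^12 kg; ice mass of Vinith: 1.102×10^16 kg.
Fraction required = 3.681×10^12 / 1.102×10^16 = 3.34×10^-4 → 0.0334 %.

≈ 0.0334 %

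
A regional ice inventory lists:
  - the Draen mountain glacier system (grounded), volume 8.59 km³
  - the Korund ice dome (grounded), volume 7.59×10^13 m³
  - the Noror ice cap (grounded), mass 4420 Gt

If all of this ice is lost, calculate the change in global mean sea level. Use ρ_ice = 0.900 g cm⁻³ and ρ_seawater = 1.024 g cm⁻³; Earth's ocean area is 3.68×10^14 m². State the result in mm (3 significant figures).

Draen: 8.59 km³ × (900/1024) = 7.550 km³ of water.
Korund: 7.59×10^13 m³ × (900/1024) = 6.671×10^13 m³ of water.
Noror: 4420 Gt = 4.420×10^15 kg; dividing by ρ_w = 1.024 g cm⁻³ = 1024 kg m⁻³ gives 4.316×10^12 m³ of water.
Total added water ≈ 7.103×10^13 m³ over 3.68×10^14 m² → Δh = 0.193 m = 193 mm.

≈ 193 mm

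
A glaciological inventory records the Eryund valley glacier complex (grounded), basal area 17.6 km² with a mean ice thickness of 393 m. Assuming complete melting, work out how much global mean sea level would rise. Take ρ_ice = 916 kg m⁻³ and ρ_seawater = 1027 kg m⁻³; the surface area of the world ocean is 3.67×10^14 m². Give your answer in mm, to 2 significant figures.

≈ 0.017 mm

Eryund: ice volume = 17.6 km² × 393 m = 6.917 km³; 6.917 × (916/1027) = 6.169 km³ of water.
Spread over 3.67×10^14 m² of ocean, Δh = 6.169×10^9 / 3.67×10^14 = 1.68×10^-5 m = 0.017 mm.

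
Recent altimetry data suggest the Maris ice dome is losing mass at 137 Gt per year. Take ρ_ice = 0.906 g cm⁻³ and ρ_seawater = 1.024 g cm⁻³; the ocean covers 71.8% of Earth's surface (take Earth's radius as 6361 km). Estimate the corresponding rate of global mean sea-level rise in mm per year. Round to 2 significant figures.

≈ 0.37 mm/yr

ρ_w = 1.024 g cm⁻³ = 1024 kg m⁻³. Annual water volume added = 137 Gt / ρ_w = 1.370×10^14 kg / 1024 kg m⁻³ = 1.338×10^11 m³.
Δh per year = 1.338×10^11 / 3.65×10^14 = 3.66×10^-4 m = 0.37 mm.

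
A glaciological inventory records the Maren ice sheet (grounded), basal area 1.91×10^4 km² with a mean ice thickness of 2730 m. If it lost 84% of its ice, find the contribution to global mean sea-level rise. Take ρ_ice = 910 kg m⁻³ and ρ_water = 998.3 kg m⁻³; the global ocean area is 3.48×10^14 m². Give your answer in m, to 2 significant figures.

≈ 0.11 m

Maren: ice volume = 1.91×10^4 km² × 2730 m = 5.214×10^4 km³; 0.84 × 5.214×10^4 × (910/998.3) = 3.993×10^4 km³ of water.
Spread over 3.48×10^14 m² of ocean, Δh = 3.993×10^13 / 3.48×10^14 = 0.115 m.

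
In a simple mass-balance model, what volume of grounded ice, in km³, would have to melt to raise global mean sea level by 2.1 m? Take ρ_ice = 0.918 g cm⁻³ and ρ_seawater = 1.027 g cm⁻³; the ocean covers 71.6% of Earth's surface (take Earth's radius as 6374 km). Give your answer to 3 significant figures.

≈ 8.59×10^5 km³

Required water volume = Δh × A = 2.1 m × 3.66×10^14 m² = 7.677×10^14 m³ = 7.677×10^5 km³.
Ice volume = water volume × ρ_w/ρ_ice = 7.677×10^5 × 1027/918 = 8.59×10^5 km³.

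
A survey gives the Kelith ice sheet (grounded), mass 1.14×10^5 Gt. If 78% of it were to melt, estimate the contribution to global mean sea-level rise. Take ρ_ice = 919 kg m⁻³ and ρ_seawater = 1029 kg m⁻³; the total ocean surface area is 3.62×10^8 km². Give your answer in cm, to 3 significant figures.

Kelith: 0.78 × 1.14×10^5 Gt = 8.892×10^16 kg; dividing by ρ_w = 1029 kg m⁻³ gives 8.641×10^13 m³ of water.
Spread over 3.62×10^14 m² of ocean, Δh = 8.641×10^13 / 3.62×10^14 = 0.239 m = 23.9 cm.

≈ 23.9 cm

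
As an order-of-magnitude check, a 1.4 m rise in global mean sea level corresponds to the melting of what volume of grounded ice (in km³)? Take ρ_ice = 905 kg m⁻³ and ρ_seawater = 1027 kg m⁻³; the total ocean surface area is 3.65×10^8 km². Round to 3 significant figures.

≈ 5.80×10^5 km³

Required water volume = Δh × A = 1.4 m × 3.65×10^14 m² = 5.110×10^14 m³ = 5.110×10^5 km³.
Ice volume = water volume × ρ_w/ρ_ice = 5.110×10^5 × 1027/905 = 5.80×10^5 km³.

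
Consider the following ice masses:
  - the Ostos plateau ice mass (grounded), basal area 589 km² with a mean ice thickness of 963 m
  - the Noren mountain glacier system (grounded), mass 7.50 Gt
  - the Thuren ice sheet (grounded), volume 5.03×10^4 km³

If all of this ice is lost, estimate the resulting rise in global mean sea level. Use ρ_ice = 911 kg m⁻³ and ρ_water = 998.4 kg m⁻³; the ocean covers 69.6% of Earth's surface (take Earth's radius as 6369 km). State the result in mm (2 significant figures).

≈ 130 mm

Ostos: ice volume = 589 km² × 963 m = 567.2 km³; 567.2 × (911/998.4) = 517.6 km³ of water.
Noren: 7.50 Gt = 7.500×10^12 kg; dividing by ρ_w = 998.4 kg m⁻³ gives 7.512×10^9 m³ of water.
Thuren: 5.03×10^4 km³ × (911/998.4) = 4.590×10^4 km³ of water.
Total added water ≈ 4.642×10^13 m³ over 3.55×10^14 m² → Δh = 0.131 m = 130 mm.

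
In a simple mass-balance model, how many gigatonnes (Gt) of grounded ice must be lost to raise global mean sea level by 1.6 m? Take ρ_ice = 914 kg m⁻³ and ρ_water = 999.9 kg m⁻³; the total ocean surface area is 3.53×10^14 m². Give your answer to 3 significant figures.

≈ 5.65×10^5 Gt

Required water volume = Δh × A = 1.6 m × 3.53×10^14 m² = 5.648×10^14 m³.
ρ_w = 999.9 kg m⁻³, so the mass of water = 5.648×10^14 m³ × 999.9 kg m⁻³ = 5.647×10^17 kg = 5.65×10^5 Gt (and the same mass of ice, by conservation).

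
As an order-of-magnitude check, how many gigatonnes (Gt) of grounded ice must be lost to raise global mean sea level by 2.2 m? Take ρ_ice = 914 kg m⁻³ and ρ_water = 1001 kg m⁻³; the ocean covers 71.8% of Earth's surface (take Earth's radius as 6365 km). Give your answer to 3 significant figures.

≈ 8.05×10^5 Gt

Required water volume = Δh × A = 2.2 m × 3.66×10^14 m² = 8.042×10^14 m³.
ρ_w = 1001 kg m⁻³, so the mass of water = 8.042×10^14 m³ × 1001 kg m⁻³ = 8.050×10^17 kg = 8.05×10^5 Gt (and the same mass of ice, by conservation).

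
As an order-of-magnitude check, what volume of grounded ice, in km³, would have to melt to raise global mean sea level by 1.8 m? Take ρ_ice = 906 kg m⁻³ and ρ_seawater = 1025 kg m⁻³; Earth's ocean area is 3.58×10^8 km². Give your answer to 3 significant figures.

Required water volume = Δh × A = 1.8 m × 3.58×10^14 m² = 6.444×10^14 m³ = 6.444×10^5 km³.
Ice volume = water volume × ρ_w/ρ_ice = 6.444×10^5 × 1025/906 = 7.29×10^5 km³.

≈ 7.29×10^5 km³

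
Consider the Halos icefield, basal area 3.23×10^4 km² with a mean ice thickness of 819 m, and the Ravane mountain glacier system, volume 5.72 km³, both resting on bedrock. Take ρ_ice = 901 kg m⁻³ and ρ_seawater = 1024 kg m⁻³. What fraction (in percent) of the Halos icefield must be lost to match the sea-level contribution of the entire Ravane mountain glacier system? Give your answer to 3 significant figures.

≈ 0.0216 %

Equal sea-level rise means equal mass of meltwater, i.e. equal mass of ice lost.
Ice mass of Ravane: 5.154×10^12 kg; ice mass of Halos: 2.383×10^16 kg.
Fraction required = 5.154×10^12 / 2.383×10^16 = 2.16×10^-4 → 0.0216 %.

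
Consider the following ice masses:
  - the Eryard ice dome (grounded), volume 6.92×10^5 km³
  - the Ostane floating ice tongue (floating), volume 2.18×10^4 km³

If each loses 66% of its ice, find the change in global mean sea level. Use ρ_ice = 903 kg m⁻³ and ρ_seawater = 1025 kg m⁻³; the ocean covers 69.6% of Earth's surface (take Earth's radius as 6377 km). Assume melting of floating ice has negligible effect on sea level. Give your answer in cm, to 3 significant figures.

Eryard: 0.66 × 6.92×10^5 km³ × (903/1025) = 4.024×10^5 km³ of water.
The Ostane floating ice tongue is floating and already displaces its own weight of water, so its melt adds essentially nothing to sea level.
Total added water ≈ 4.024×10^14 m³ over 3.56×10^14 m² → Δh = 1.13 m = 113 cm.

≈ 113 cm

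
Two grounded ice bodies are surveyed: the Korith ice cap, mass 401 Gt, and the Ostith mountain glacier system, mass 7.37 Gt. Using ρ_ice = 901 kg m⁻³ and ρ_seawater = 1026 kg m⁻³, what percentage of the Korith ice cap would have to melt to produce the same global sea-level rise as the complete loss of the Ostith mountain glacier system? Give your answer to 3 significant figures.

≈ 1.84 %

Equal sea-level rise means equal mass of meltwater, i.e. equal mass of ice lost.
Ice mass of Ostith: 7.370×10^12 kg; ice mass of Korith: 4.010×10^14 kg.
Fraction required = 7.370×10^12 / 4.010×10^14 = 0.0184 → 1.84 %.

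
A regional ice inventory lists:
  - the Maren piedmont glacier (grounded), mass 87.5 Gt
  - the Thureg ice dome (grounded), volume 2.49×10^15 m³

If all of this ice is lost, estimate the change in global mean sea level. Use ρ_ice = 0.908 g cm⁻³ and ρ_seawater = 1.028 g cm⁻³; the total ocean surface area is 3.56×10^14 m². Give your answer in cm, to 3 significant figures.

Maren: 87.5 Gt = 8.750×10^13 kg; dividing by ρ_w = 1.028 g cm⁻³ = 1028 kg m⁻³ gives 8.512×10^10 m³ of water.
Thureg: 2.49×10^15 m³ × (908/1028) = 2.199×10^15 m³ of water.
Total added water ≈ 2.199×10^15 m³ over 3.56×10^14 m² → Δh = 6.18 m = 618 cm.

≈ 618 cm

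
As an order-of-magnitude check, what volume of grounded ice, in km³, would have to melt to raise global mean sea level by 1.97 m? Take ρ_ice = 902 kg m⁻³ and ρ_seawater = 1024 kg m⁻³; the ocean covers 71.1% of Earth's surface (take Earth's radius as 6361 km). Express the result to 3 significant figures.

Required water volume = Δh × A = 1.97 m × 3.62×10^14 m² = 7.122×10^14 m³ = 7.122×10^5 km³.
Ice volume = water volume × ρ_w/ρ_ice = 7.122×10^5 × 1024/902 = 8.09×10^5 km³.

≈ 8.09×10^5 km³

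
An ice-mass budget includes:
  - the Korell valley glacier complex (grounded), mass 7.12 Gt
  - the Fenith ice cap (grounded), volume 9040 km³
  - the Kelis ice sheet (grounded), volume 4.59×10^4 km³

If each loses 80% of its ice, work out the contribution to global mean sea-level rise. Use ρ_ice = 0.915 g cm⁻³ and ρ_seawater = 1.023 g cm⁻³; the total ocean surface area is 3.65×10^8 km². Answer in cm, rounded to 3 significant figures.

Korell: 0.8 × 7.12 Gt = 5.696×10^12 kg; dividing by ρ_w = 1.023 g cm⁻³ = 1023 kg m⁻³ gives 5.568×10^9 m³ of water.
Fenith: 0.8 × 9040 km³ × (915/1023) = 6469 km³ of water.
Kelis: 0.8 × 4.59×10^4 km³ × (915/1023) = 3.284×10^4 km³ of water.
Total added water ≈ 3.932×10^13 m³ over 3.65×10^14 m² → Δh = 0.108 m = 10.8 cm.

≈ 10.8 cm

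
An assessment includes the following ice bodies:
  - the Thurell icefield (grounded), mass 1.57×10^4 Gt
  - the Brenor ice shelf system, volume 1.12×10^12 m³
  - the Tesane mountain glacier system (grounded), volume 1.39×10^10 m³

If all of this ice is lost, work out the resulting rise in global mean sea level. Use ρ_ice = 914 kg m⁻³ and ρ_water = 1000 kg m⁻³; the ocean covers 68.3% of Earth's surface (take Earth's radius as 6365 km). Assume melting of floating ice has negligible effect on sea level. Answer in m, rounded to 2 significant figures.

Thurell: 1.57×10^4 Gt = 1.570×10^16 kg; dividing by ρ_w = 1000 kg m⁻³ gives 1.570×10^13 m³ of water.
The Brenor ice shelf system is floating and already displaces its own weight of water, so its melt adds essentially nothing to sea level.
Tesane: 1.39×10^10 m³ × (914/1000) = 1.270×10^10 m³ of water.
Total added water ≈ 1.571×10^13 m³ over 3.48×10^14 m² → Δh = 0.0452 m.

≈ 0.045 m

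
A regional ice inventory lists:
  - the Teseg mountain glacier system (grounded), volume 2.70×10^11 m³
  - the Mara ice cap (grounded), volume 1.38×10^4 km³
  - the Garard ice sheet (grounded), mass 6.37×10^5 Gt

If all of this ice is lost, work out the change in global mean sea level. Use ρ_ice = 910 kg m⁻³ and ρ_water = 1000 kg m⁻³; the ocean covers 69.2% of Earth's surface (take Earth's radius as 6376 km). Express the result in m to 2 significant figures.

≈ 1.8 m

Teseg: 2.70×10^11 m³ × (910/1000) = 2.457×10^11 m³ of water.
Mara: 1.38×10^4 km³ × (910/1000) = 1.256×10^4 km³ of water.
Garard: 6.37×10^5 Gt = 6.370×10^17 kg; dividing by ρ_w = 1000 kg m⁻³ gives 6.370×10^14 m³ of water.
Total added water ≈ 6.498×10^14 m³ over 3.54×10^14 m² → Δh = 1.84 m.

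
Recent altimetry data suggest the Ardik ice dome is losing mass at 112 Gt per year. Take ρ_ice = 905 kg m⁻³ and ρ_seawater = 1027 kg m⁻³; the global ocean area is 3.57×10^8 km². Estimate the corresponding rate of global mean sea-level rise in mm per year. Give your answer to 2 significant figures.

ρ_w = 1027 kg m⁻³. Annual water volume added = 112 Gt / ρ_w = 1.120×10^14 kg / 1027 kg m⁻³ = 1.091×10^11 m³.
Δh per year = 1.091×10^11 / 3.57×10^14 = 3.05×10^-4 m = 0.31 mm.

≈ 0.31 mm/yr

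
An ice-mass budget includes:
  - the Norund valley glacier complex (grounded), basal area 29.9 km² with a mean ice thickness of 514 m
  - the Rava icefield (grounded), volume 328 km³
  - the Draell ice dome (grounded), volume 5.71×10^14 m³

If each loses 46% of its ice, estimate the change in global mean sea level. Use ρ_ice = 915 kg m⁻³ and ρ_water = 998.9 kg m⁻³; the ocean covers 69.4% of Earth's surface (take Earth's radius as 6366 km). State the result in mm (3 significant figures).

≈ 681 mm

Norund: ice volume = 29.9 km² × 514 m = 15.37 km³; 0.46 × 15.37 × (915/998.9) = 6.476 km³ of water.
Rava: 0.46 × 328 km³ × (915/998.9) = 138.2 km³ of water.
Draell: 0.46 × 5.71×10^14 m³ × (915/998.9) = 2.406×10^14 m³ of water.
Total added water ≈ 2.407×10^14 m³ over 3.53×10^14 m² → Δh = 0.681 m = 681 mm.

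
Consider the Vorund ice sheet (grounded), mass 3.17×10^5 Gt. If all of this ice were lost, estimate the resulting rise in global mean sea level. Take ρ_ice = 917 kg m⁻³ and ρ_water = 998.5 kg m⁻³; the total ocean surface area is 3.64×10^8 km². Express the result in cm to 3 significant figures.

≈ 87.2 cm

Vorund: 3.17×10^5 Gt = 3.170×10^17 kg; dividing by ρ_w = 998.5 kg m⁻³ gives 3.175×10^14 m³ of water.
Spread over 3.64×10^14 m² of ocean, Δh = 3.175×10^14 / 3.64×10^14 = 0.872 m = 87.2 cm.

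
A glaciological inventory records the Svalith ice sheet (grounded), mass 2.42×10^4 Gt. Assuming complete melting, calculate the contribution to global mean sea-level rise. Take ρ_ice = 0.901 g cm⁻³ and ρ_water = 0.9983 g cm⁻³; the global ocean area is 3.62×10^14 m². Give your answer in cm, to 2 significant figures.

Svalith: 2.42×10^4 Gt = 2.420×10^16 kg; dividing by ρ_w = 0.9983 g cm⁻³ = 998.3 kg m⁻³ gives 2.424×10^13 m³ of water.
Spread over 3.62×10^14 m² of ocean, Δh = 2.424×10^13 / 3.62×10^14 = 0.0670 m = 6.7 cm.

≈ 6.7 cm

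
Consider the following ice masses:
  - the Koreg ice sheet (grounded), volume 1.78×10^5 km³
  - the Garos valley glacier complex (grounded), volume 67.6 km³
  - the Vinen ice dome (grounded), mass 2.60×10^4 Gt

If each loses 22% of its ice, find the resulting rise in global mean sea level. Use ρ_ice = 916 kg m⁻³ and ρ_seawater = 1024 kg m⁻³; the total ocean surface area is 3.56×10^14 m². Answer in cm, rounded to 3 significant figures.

Koreg: 0.22 × 1.78×10^5 km³ × (916/1024) = 3.503×10^4 km³ of water.
Garos: 0.22 × 67.6 km³ × (916/1024) = 13.30 km³ of water.
Vinen: 0.22 × 2.60×10^4 Gt = 5.720×10^15 kg; dividing by ρ_w = 1024 kg m⁻³ gives 5.586×10^12 m³ of water.
Total added water ≈ 4.063×10^13 m³ over 3.56×10^14 m² → Δh = 0.114 m = 11.4 cm.

≈ 11.4 cm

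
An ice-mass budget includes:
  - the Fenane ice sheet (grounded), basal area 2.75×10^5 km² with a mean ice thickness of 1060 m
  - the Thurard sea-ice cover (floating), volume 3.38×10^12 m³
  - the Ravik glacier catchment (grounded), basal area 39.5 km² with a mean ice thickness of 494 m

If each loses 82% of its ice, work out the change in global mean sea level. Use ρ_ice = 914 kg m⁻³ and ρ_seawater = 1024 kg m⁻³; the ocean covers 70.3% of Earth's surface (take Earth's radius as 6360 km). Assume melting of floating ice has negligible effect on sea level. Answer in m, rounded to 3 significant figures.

Fenane: ice volume = 2.75×10^5 km² × 1060 m = 2.915×10^5 km³; 0.82 × 2.915×10^5 × (914/1024) = 2.134×10^5 km³ of water.
The Thurard sea-ice cover is floating and already displaces its own weight of water, so its melt adds essentially nothing to sea level.
Ravik: ice volume = 39.5 km² × 494 m = 19.51 km³; 0.82 × 19.51 × (914/1024) = 14.28 km³ of water.
Total added water ≈ 2.134×10^14 m³ over 3.57×10^14 m² → Δh = 0.597 m.

≈ 0.597 m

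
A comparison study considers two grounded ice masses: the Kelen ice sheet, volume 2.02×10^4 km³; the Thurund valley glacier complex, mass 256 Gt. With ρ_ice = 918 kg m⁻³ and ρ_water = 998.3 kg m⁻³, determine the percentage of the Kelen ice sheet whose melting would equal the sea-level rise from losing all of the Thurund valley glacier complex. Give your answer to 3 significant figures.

≈ 1.38 %

Equal sea-level rise means equal mass of meltwater, i.e. equal mass of ice lost.
Ice mass of Thurund: 2.560×10^14 kg; ice mass of Kelen: 1.854×10^16 kg.
Fraction required = 2.560×10^14 / 1.854×10^16 = 0.0138 → 1.38 %.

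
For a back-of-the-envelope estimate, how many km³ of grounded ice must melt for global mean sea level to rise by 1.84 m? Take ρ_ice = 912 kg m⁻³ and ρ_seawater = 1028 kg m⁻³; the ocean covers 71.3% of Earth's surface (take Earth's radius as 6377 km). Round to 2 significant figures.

≈ 7.6×10^5 km³

Required water volume = Δh × A = 1.84 m × 3.64×10^14 m² = 6.704×10^14 m³ = 6.704×10^5 km³.
Ice volume = water volume × ρ_w/ρ_ice = 6.704×10^5 × 1028/912 = 7.6×10^5 km³.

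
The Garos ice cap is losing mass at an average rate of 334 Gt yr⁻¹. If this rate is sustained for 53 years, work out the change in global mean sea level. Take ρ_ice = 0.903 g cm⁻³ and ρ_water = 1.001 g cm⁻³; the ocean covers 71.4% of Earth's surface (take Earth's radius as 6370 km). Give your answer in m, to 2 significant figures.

Total mass lost = 334 Gt/yr × 53 yr = 1.770×10^4 Gt = 1.770×10^16 kg.
ρ_w = 1.001 g cm⁻³ = 1001 kg m⁻³, so water volume = 1.770×10^16 / 1001 = 1.768×10^13 m³.
Δh = 1.768×10^13 / 3.64×10^14 = 0.0486 m.

≈ 0.049 m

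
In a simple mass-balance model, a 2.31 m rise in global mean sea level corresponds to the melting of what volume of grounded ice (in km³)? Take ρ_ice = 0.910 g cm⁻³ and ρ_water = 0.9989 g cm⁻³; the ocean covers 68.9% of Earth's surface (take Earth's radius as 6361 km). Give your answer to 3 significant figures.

≈ 8.88×10^5 km³

Required water volume = Δh × A = 2.31 m × 3.50×10^14 m² = 8.093×10^14 m³ = 8.093×10^5 km³.
Ice volume = water volume × ρ_w/ρ_ice = 8.093×10^5 × 998.9/910 = 8.88×10^5 km³.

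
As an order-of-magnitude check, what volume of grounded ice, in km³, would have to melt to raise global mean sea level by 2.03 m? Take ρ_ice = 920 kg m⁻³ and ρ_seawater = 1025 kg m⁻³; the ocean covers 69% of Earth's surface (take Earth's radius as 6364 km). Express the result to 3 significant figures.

Required water volume = Δh × A = 2.03 m × 3.51×10^14 m² = 7.129×10^14 m³ = 7.129×10^5 km³.
Ice volume = water volume × ρ_w/ρ_ice = 7.129×10^5 × 1025/920 = 7.94×10^5 km³.

≈ 7.94×10^5 km³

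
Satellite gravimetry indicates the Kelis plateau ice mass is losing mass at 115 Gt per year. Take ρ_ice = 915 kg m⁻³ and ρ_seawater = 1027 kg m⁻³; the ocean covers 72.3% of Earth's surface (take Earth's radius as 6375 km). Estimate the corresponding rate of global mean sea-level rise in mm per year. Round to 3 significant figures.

ρ_w = 1027 kg m⁻³. Annual water volume added = 115 Gt / ρ_w = 1.150×10^14 kg / 1027 kg m⁻³ = 1.120×10^11 m³.
Δh per year = 1.120×10^11 / 3.69×10^14 = 3.03×10^-4 m = 0.303 mm.

≈ 0.303 mm/yr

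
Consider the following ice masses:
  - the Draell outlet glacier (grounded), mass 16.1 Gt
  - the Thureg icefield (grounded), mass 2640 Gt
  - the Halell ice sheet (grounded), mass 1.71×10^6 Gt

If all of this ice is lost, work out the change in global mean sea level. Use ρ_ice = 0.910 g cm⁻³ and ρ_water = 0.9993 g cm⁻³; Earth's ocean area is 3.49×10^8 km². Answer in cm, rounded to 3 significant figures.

Draell: 16.1 Gt = 1.610×10^13 kg; dividing by ρ_w = 0.9993 g cm⁻³ = 999.3 kg m⁻³ gives 1.611×10^10 m³ of water.
Thureg: 2640 Gt = 2.640×10^15 kg; dividing by ρ_w = 999.3 kg m⁻³ gives 2.642×10^12 m³ of water.
Halell: 1.71×10^6 Gt = 1.710×10^18 kg; dividing by ρ_w = 999.3 kg m⁻³ gives 1.711×10^15 m³ of water.
Total added water ≈ 1.714×10^15 m³ over 3.49×10^14 m² → Δh = 4.91 m = 491 cm.

≈ 491 cm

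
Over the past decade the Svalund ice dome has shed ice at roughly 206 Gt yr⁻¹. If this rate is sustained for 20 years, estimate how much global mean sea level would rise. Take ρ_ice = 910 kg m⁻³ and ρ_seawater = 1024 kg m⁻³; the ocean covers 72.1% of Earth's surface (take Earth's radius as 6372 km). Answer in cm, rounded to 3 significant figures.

Total mass lost = 206 Gt/yr × 20 yr = 4120 Gt = 4.120×10^15 kg.
ρ_w = 1024 kg m⁻³, so water volume = 4.120×10^15 / 1024 = 4.023×10^12 m³.
Δh = 4.023×10^12 / 3.68×10^14 = 0.0109 m = 1.09 cm.

≈ 1.09 cm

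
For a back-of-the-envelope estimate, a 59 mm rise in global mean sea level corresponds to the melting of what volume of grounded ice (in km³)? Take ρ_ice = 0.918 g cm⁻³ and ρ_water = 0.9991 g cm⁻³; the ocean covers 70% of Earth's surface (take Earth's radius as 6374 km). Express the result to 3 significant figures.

≈ 2.29×10^4 km³

Required water volume = Δh × A = 0.059 m × 3.57×10^14 m² = 2.109×10^13 m³ = 2.109×10^4 km³.
Ice volume = water volume × ρ_w/ρ_ice = 2.109×10^4 × 999.1/918 = 2.29×10^4 km³.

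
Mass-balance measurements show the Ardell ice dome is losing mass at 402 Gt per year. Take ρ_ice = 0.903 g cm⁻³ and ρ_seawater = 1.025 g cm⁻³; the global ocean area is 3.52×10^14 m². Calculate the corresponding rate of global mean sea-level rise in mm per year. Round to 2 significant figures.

≈ 1.1 mm/yr

ρ_w = 1.025 g cm⁻³ = 1025 kg m⁻³. Annual water volume added = 402 Gt / ρ_w = 4.020×10^14 kg / 1025 kg m⁻³ = 3.922×10^11 m³.
Δh per year = 3.922×10^11 / 3.52×10^14 = 1.11×10^-3 m = 1.1 mm.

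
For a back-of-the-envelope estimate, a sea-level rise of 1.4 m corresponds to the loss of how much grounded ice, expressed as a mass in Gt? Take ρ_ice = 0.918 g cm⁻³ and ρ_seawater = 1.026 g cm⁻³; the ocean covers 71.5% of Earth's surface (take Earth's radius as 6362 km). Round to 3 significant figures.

≈ 5.22×10^5 Gt

Required water volume = Δh × A = 1.4 m × 3.64×10^14 m² = 5.091×10^14 m³.
ρ_w = 1.026 g cm⁻³ = 1026 kg m⁻³, so the mass of water = 5.091×10^14 m³ × 1026 kg m⁻³ = 5.224×10^17 kg = 5.22×10^5 Gt (and the same mass of ice, by conservation).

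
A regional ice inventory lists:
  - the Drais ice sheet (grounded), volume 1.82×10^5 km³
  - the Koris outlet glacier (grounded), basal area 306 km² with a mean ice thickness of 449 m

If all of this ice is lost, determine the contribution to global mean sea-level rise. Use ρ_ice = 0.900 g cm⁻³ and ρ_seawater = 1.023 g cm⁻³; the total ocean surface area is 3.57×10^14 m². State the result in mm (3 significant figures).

≈ 449 mm

Drais: 1.82×10^5 km³ × (900/1023) = 1.601×10^5 km³ of water.
Koris: ice volume = 306 km² × 449 m = 137.4 km³; 137.4 × (900/1023) = 120.9 km³ of water.
Total added water ≈ 1.602×10^14 m³ over 3.57×10^14 m² → Δh = 0.449 m = 449 mm.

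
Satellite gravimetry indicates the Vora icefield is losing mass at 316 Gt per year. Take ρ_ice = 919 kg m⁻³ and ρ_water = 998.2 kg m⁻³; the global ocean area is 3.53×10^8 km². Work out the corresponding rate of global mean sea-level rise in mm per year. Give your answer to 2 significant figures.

ρ_w = 998.2 kg m⁻³. Annual water volume added = 316 Gt / ρ_w = 3.160×10^14 kg / 998.2 kg m⁻³ = 3.166×10^11 m³.
Δh per year = 3.166×10^11 / 3.53×10^14 = 8.97×10^-4 m = 0.90 mm.

≈ 0.90 mm/yr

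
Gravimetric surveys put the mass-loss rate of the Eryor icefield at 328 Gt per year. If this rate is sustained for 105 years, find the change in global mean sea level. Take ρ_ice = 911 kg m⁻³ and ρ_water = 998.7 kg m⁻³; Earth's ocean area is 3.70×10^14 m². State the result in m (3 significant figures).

Total mass lost = 328 Gt/yr × 105 yr = 3.444×10^4 Gt = 3.444×10^16 kg.
ρ_w = 998.7 kg m⁻³, so water volume = 3.444×10^16 / 998.7 = 3.448×10^13 m³.
Δh = 3.448×10^13 / 3.70×10^14 = 0.0932 m.

≈ 0.0932 m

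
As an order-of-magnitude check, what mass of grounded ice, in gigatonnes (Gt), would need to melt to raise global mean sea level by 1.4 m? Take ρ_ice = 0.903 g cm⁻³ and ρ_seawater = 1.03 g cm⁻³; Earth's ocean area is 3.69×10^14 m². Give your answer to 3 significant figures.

≈ 5.32×10^5 Gt

Required water volume = Δh × A = 1.4 m × 3.69×10^14 m² = 5.166×10^14 m³.
ρ_w = 1.03 g cm⁻³ = 1030 kg m⁻³, so the mass of water = 5.166×10^14 m³ × 1030 kg m⁻³ = 5.321×10^17 kg = 5.32×10^5 Gt (and the same mass of ice, by conservation).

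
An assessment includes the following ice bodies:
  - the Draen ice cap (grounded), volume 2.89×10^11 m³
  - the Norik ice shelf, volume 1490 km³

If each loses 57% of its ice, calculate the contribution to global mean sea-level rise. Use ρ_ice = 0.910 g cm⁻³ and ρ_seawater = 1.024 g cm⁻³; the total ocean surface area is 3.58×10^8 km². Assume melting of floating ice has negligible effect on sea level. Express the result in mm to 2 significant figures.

Draen: 0.57 × 2.89×10^11 m³ × (910/1024) = 1.464×10^11 m³ of water.
The Norik ice shelf is floating and already displaces its own weight of water, so its melt adds essentially nothing to sea level.
Total added water ≈ 1.464×10^11 m³ over 3.58×10^14 m² → Δh = 4.09×10^-4 m = 0.41 mm.

≈ 0.41 mm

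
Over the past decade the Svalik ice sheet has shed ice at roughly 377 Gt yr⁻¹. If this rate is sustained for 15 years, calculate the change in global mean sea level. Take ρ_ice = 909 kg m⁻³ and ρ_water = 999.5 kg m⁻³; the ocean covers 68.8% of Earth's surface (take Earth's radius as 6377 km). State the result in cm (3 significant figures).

Total mass lost = 377 Gt/yr × 15 yr = 5655 Gt = 5.655×10^15 kg.
ρ_w = 999.5 kg m⁻³, so water volume = 5.655×10^15 / 999.5 = 5.658×10^12 m³.
Δh = 5.658×10^12 / 3.52×10^14 = 0.0161 m = 1.61 cm.

≈ 1.61 cm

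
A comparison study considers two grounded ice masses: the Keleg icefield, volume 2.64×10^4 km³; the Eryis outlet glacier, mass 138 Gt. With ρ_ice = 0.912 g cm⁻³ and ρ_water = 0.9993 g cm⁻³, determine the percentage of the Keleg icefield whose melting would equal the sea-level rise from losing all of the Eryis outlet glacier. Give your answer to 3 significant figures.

≈ 0.573 %

Equal sea-level rise means equal mass of meltwater, i.e. equal mass of ice lost.
Ice mass of Eryis: 1.380×10^14 kg; ice mass of Keleg: 2.408×10^16 kg.
Fraction required = 1.380×10^14 / 2.408×10^16 = 5.73×10^-3 → 0.573 %.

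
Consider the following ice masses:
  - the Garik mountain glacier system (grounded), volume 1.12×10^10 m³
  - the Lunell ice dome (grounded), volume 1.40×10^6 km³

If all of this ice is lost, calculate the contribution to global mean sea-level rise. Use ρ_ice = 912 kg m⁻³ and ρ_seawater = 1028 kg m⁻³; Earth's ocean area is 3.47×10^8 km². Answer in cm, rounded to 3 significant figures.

Garik: 1.12×10^10 m³ × (912/1028) = 9.936×10^9 m³ of water.
Lunell: 1.40×10^6 km³ × (912/1028) = 1.242×10^6 km³ of water.
Total added water ≈ 1.242×10^15 m³ over 3.47×10^14 m² → Δh = 3.58 m = 358 cm.

≈ 358 cm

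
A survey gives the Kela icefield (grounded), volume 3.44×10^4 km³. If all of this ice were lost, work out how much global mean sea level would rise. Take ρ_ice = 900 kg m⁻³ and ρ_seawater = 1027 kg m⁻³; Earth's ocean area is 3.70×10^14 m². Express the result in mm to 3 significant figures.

≈ 81.5 mm

Kela: 3.44×10^4 km³ × (900/1027) = 3.015×10^4 km³ of water.
Spread over 3.70×10^14 m² of ocean, Δh = 3.015×10^13 / 3.70×10^14 = 0.0815 m = 81.5 mm.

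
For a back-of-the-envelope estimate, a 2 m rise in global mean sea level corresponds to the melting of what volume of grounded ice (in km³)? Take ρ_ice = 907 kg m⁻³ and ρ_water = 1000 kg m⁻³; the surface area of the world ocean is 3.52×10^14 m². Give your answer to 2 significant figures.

≈ 7.8×10^5 km³

Required water volume = Δh × A = 2 m × 3.52×10^14 m² = 7.040×10^14 m³ = 7.040×10^5 km³.
Ice volume = water volume × ρ_w/ρ_ice = 7.040×10^5 × 1000/907 = 7.8×10^5 km³.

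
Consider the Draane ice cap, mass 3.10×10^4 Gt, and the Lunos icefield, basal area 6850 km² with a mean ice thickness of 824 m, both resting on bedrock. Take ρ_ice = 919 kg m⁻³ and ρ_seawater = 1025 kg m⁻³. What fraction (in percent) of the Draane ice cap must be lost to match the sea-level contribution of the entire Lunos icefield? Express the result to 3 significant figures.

≈ 16.7 %

Equal sea-level rise means equal mass of meltwater, i.e. equal mass of ice lost.
Ice mass of Lunos: 5.187×10^15 kg; ice mass of Draane: 3.100×10^16 kg.
Fraction required = 5.187×10^15 / 3.100×10^16 = 0.167 → 16.7 %.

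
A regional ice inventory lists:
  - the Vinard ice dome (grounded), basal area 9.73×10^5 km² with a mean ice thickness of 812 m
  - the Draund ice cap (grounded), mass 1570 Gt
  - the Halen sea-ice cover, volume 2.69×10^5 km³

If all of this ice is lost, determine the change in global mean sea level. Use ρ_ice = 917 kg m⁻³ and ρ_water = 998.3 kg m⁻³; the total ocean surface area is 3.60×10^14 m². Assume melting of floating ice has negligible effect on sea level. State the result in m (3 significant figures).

Vinard: ice volume = 9.73×10^5 km² × 812 m = 7.901×10^5 km³; 7.901×10^5 × (917/998.3) = 7.257×10^5 km³ of water.
Draund: 1570 Gt = 1.570×10^15 kg; dividing by ρ_w = 998.3 kg m⁻³ gives 1.573×10^12 m³ of water.
The Halen sea-ice cover is floating and already displaces its own weight of water, so its melt adds essentially nothing to sea level.
Total added water ≈ 7.273×10^14 m³ over 3.60×10^14 m² → Δh = 2.02 m.

≈ 2.02 m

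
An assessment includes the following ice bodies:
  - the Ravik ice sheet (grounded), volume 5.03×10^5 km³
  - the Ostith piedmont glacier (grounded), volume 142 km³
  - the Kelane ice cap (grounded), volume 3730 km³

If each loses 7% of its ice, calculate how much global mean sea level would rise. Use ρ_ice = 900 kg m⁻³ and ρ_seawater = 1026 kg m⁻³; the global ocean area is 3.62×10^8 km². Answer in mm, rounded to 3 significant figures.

Ravik: 0.07 × 5.03×10^5 km³ × (900/1026) = 3.089×10^4 km³ of water.
Ostith: 0.07 × 142 km³ × (900/1026) = 8.719 km³ of water.
Kelane: 0.07 × 3730 km³ × (900/1026) = 229.0 km³ of water.
Total added water ≈ 3.112×10^13 m³ over 3.62×10^14 m² → Δh = 0.0860 m = 86.0 mm.

≈ 86.0 mm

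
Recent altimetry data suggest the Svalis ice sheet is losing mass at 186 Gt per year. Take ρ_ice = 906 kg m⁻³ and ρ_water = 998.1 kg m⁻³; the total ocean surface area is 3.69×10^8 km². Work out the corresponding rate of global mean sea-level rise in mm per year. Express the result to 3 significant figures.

≈ 0.505 mm/yr

ρ_w = 998.1 kg m⁻³. Annual water volume added = 186 Gt / ρ_w = 1.860×10^14 kg / 998.1 kg m⁻³ = 1.864×10^11 m³.
Δh per year = 1.864×10^11 / 3.69×10^14 = 5.05×10^-4 m = 0.505 mm.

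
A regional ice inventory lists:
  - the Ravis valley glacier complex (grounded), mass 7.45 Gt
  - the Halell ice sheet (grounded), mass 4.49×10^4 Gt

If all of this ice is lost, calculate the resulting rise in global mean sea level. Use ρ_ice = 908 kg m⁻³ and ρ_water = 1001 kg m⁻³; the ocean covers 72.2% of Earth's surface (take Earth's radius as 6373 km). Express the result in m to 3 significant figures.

≈ 0.122 m

Ravis: 7.45 Gt = 7.450×10^12 kg; dividing by ρ_w = 1001 kg m⁻³ gives 7.443×10^9 m³ of water.
Halell: 4.49×10^4 Gt = 4.490×10^16 kg; dividing by ρ_w = 1001 kg m⁻³ gives 4.486×10^13 m³ of water.
Total added water ≈ 4.486×10^13 m³ over 3.68×10^14 m² → Δh = 0.122 m.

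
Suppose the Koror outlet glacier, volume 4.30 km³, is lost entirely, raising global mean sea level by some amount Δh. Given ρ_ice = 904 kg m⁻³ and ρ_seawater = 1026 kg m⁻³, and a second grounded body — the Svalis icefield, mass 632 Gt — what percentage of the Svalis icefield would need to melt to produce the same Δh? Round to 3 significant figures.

Equal sea-level rise means equal mass of meltwater, i.e. equal mass of ice lost.
Ice mass of Koror: 3.887×10^12 kg; ice mass of Svalis: 6.320×10^14 kg.
Fraction required = 3.887×10^12 / 6.320×10^14 = 6.15×10^-3 → 0.615 %.

≈ 0.615 %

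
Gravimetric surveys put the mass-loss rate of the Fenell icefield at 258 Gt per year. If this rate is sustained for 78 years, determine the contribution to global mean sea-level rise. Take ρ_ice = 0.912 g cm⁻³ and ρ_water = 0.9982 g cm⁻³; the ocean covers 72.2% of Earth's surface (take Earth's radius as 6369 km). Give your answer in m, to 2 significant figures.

Total mass lost = 258 Gt/yr × 78 yr = 2.012×10^4 Gt = 2.012×10^16 kg.
ρ_w = 0.9982 g cm⁻³ = 998.2 kg m⁻³, so water volume = 2.012×10^16 / 998.2 = 2.016×10^13 m³.
Δh = 2.016×10^13 / 3.68×10^14 = 0.0548 m.

≈ 0.055 m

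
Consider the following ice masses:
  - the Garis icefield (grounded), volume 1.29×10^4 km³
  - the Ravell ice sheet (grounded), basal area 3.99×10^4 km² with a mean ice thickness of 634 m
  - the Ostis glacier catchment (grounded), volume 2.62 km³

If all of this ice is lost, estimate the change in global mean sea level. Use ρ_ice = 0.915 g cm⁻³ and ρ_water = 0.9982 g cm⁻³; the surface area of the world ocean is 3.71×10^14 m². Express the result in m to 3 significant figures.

Garis: 1.29×10^4 km³ × (915/998.2) = 1.182×10^4 km³ of water.
Ravell: ice volume = 3.99×10^4 km² × 634 m = 2.530×10^4 km³; 2.530×10^4 × (915/998.2) = 2.319×10^4 km³ of water.
Ostis: 2.62 km³ × (915/998.2) = 2.402 km³ of water.
Total added water ≈ 3.502×10^13 m³ over 3.71×10^14 m² → Δh = 0.0944 m.

≈ 0.0944 m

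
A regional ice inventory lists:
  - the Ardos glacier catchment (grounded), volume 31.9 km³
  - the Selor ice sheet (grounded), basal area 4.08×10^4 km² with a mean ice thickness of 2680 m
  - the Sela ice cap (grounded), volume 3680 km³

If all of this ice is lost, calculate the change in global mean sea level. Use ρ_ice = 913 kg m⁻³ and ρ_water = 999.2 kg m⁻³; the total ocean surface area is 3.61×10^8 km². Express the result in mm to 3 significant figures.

Ardos: 31.9 km³ × (913/999.2) = 29.15 km³ of water.
Selor: ice volume = 4.08×10^4 km² × 2680 m = 1.093×10^5 km³; 1.093×10^5 × (913/999.2) = 9.991×10^4 km³ of water.
Sela: 3680 km³ × (913/999.2) = 3363 km³ of water.
Total added water ≈ 1.033×10^14 m³ over 3.61×10^14 m² → Δh = 0.286 m = 286 mm.

≈ 286 mm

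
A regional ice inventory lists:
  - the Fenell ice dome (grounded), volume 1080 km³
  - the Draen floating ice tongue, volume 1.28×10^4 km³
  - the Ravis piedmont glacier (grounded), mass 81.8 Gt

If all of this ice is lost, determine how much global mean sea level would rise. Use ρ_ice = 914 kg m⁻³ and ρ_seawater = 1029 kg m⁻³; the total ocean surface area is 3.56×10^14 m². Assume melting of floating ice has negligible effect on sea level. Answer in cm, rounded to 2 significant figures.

≈ 0.29 cm

Fenell: 1080 km³ × (914/1029) = 959.3 km³ of water.
The Draen floating ice tongue is floating and already displaces its own weight of water, so its melt adds essentially nothing to sea level.
Ravis: 81.8 Gt = 8.180×10^13 kg; dividing by ρ_w = 1029 kg m⁻³ gives 7.949×10^10 m³ of water.
Total added water ≈ 1.039×10^12 m³ over 3.56×10^14 m² → Δh = 2.92×10^-3 m = 0.29 cm.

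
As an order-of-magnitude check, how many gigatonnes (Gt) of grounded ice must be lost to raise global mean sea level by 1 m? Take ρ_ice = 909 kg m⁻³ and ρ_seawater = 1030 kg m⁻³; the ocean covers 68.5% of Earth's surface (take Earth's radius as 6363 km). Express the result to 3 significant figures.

≈ 3.59×10^5 Gt

Required water volume = Δh × A = 1 m × 3.49×10^14 m² = 3.485×10^14 m³.
ρ_w = 1030 kg m⁻³, so the mass of water = 3.485×10^14 m³ × 1030 kg m⁻³ = 3.590×10^17 kg = 3.59×10^5 Gt (and the same mass of ice, by conservation).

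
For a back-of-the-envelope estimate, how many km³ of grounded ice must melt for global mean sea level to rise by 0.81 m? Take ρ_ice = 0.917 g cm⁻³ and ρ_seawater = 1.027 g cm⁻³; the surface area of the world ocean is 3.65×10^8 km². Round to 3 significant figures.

Required water volume = Δh × A = 0.81 m × 3.65×10^14 m² = 2.956×10^14 m³ = 2.956×10^5 km³.
Ice volume = water volume × ρ_w/ρ_ice = 2.956×10^5 × 1027/917 = 3.31×10^5 km³.

≈ 3.31×10^5 km³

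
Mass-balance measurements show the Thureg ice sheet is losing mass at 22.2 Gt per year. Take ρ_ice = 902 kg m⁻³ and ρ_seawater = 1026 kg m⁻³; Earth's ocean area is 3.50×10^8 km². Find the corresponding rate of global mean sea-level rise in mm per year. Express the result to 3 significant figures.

≈ 0.0618 mm/yr

ρ_w = 1026 kg m⁻³. Annual water volume added = 22.2 Gt / ρ_w = 2.220×10^13 kg / 1026 kg m⁻³ = 2.164×10^10 m³.
Δh per year = 2.164×10^10 / 3.50×10^14 = 6.18×10^-5 m = 0.0618 mm.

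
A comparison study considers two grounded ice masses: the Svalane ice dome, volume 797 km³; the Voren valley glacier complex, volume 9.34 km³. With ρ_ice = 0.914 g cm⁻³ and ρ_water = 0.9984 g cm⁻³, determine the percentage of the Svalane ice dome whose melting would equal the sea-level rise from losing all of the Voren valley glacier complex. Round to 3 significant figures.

Equal sea-level rise means equal mass of meltwater, i.e. equal mass of ice lost.
Ice mass of Voren: 8.537×10^12 kg; ice mass of Svalane: 7.285×10^14 kg.
Fraction required = 8.537×10^12 / 7.285×10^14 = 0.0117 → 1.17 %.

≈ 1.17 %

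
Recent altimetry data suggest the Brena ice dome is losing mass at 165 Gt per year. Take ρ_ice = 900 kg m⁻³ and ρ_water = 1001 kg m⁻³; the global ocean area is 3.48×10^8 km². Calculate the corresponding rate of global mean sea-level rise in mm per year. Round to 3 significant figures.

≈ 0.474 mm/yr

ρ_w = 1001 kg m⁻³. Annual water volume added = 165 Gt / ρ_w = 1.650×10^14 kg / 1001 kg m⁻³ = 1.648×10^11 m³.
Δh per year = 1.648×10^11 / 3.48×10^14 = 4.74×10^-4 m = 0.474 mm.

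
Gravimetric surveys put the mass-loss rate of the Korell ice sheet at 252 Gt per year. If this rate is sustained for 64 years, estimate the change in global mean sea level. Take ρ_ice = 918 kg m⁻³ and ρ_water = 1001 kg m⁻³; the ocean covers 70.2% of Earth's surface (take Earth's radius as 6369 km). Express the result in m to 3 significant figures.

Total mass lost = 252 Gt/yr × 64 yr = 1.613×10^4 Gt = 1.613×10^16 kg.
ρ_w = 1001 kg m⁻³, so water volume = 1.613×10^16 / 1001 = 1.611×10^13 m³.
Δh = 1.611×10^13 / 3.58×10^14 = 0.0450 m.

≈ 0.0450 m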